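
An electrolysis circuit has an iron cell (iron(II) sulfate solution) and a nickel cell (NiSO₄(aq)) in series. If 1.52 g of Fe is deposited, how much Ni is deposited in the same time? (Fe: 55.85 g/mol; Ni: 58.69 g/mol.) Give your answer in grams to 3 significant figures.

n(Fe) = 1.52 / 55.85 = 0.02722 mol
Fe²⁺ + 2e⁻ → Fe, so n(e⁻) = 2 × 0.02722 = 0.05444 mol
Same current for the same time ⇒ same n(e⁻) = 0.05444 mol in both cells.
Ni²⁺ + 2e⁻ → Ni, so n(Ni) = 0.05444 / 2 = 0.02722 mol
m(Ni) = 0.02722 × 58.69 = 1.60 g

1.60 g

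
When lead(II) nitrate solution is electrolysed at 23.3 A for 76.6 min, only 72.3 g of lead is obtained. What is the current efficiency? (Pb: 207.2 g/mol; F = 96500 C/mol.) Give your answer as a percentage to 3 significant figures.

Q = 23.3 × 4596 = 1.071×10^5 C
n(e⁻) = 1.071×10^5 / 96500 = 1.110 mol
Pb²⁺ + 2e⁻ → Pb, so theoretical n(Pb) = 0.5550 mol → 115.0 g
Efficiency = 72.3 / 115.0 = 0.6287 = 62.9%

62.9%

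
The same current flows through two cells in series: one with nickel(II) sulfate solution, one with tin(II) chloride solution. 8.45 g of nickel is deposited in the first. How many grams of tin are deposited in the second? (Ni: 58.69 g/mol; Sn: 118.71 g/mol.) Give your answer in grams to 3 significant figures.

n(Ni) = 8.45 / 58.69 = 0.1440 mol
Ni²⁺ + 2e⁻ → Ni, so n(e⁻) = 2 × 0.1440 = 0.2880 mol
Same current for the same time ⇒ same n(e⁻) = 0.2880 mol in both cells.
Sn²⁺ + 2e⁻ → Sn, so n(Sn) = 0.2880 / 2 = 0.1440 mol
m(Sn) = 0.1440 × 118.71 = 17.1 g

17.1 g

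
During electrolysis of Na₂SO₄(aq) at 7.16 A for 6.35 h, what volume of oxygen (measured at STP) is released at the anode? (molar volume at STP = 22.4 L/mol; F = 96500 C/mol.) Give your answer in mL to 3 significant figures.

Charge passed = 7.16 × 22860 = 1.637×10^5 C
Moles of electrons = 1.637×10^5 / 96500 = 1.696 mol
2H₂O → O₂ + 4H⁺ + 4e⁻, so n(O₂) = 1.696 / 4 = 0.4240 mol
V = 0.4240 × 22.4 = 9.498 L
= 9500 mL

9500 mL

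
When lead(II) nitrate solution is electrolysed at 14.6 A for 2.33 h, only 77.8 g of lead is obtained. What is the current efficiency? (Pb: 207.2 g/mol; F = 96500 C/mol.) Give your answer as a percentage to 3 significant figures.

59.2%

Q = 14.6 × 8388 = 1.225×10^5 C
n(e⁻) = 1.225×10^5 / 96500 = 1.269 mol
Pb²⁺ + 2e⁻ → Pb, so theoretical n(Pb) = 0.6345 mol → 131.5 g
Efficiency = 77.8 / 131.5 = 0.5916 = 59.2%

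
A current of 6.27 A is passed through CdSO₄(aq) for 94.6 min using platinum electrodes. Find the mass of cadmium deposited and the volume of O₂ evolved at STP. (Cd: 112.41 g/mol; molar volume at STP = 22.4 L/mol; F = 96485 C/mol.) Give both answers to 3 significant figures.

20.7 g Cd; 2.07 L O₂

Q = 6.27 × 5676 = 35590 C; n(e⁻) = 35590 / 96485 = 0.3689 mol
Cathode: Cd²⁺ + 2e⁻ → Cd → n(Cd) = 0.3689/2 = 0.1845 mol → 20.7 g
Anode: 2H₂O → O₂ + 4H⁺ + 4e⁻ → n(O₂) = 0.3689/4 = 0.09223 mol → 2.07 L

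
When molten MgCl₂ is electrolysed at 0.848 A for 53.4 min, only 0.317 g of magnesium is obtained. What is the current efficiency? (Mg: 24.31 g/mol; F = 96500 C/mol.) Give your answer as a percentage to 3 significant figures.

92.6%

Q = 0.848 × 3204 = 2717 C
n(e⁻) = 2717 / 96500 = 0.02816 mol
Mg²⁺ + 2e⁻ → Mg, so theoretical n(Mg) = 0.01408 mol → 0.3423 g
Efficiency = 0.317 / 0.3423 = 0.9261 = 92.6%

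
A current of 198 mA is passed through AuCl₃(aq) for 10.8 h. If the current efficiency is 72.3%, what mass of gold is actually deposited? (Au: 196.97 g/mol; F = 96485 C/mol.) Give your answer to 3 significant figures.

3.79 g

Q = 0.198 × 38880 = 7698 C
n(e⁻) = 7698 / 96485 = 0.07978 mol
Au³⁺ + 3e⁻ → Au, so theoretical m(Au) = 0.02659 × 196.97 = 5.237 g
Actual mass = 72.3% × 5.237 = 3.79 g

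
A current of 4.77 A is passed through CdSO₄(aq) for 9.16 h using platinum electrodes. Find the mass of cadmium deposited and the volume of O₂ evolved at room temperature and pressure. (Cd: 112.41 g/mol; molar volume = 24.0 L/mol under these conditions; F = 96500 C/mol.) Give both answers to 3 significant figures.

Q = 4.77 × 32976 = 1.573×10^5 C; n(e⁻) = 1.573×10^5 / 96500 = 1.630 mol
Cathode: Cd²⁺ + 2e⁻ → Cd → n(Cd) = 1.630/2 = 0.8150 mol → 91.6 g
Anode: 2H₂O → O₂ + 4H⁺ + 4e⁻ → n(O₂) = 1.630/4 = 0.4075 mol → 9.78 L

91.6 g Cd; 9.78 L O₂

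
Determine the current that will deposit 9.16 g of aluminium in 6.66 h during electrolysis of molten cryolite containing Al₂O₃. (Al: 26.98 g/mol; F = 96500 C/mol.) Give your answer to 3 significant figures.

4.10 A

n(Al) = 9.16 / 26.98 = 0.3395 mol
Al³⁺ + 3e⁻ → Al, so n(e⁻) = 3 × 0.3395 = 1.019 mol
Q = 1.019 × 96500 = 98330 C
I = Q / t = 98330 / 23976 s = 4.10 A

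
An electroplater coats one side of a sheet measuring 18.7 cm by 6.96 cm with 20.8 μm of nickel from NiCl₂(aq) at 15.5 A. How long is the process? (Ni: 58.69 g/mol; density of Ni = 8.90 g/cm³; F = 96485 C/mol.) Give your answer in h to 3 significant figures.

Plated area = 18.7 × 6.96 = 130.2 cm²
Volume = 130.2 × 20.8×10⁻⁴ cm = 0.2708 cm³
m(Ni) = 0.2708 × 8.90 = 2.410 g
n(Ni) = 2.410 / 58.69 = 0.04106 mol; n(e⁻) = 2 × 0.04106 = 0.08212 mol
Q = 0.08212 × 96485 = 7923 C
t = 7923 / 15.5 = 511.2 s = 0.142 h

0.142 h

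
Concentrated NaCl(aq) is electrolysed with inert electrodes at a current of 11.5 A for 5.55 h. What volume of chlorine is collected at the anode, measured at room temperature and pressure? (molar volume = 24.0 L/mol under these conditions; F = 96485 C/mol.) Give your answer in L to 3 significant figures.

28.6 L

Q = It = 11.5 × 19980 = 2.298×10^5 C
Moles of electrons = 2.298×10^5 / 96485 = 2.382 mol
2Cl⁻ → Cl₂ + 2e⁻, so n(Cl₂) = 2.382 / 2 = 1.191 mol
V = 1.191 × 24.0 = 28.58 L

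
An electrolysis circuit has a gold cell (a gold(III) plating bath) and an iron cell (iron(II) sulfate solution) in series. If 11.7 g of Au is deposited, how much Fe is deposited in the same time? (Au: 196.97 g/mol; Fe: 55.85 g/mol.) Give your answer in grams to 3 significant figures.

4.98 g

n(Au) = 11.7 / 196.97 = 0.05940 mol
Au³⁺ + 3e⁻ → Au, so n(e⁻) = 3 × 0.05940 = 0.1782 mol
The cells are in series, so the same charge (and hence the same n(e⁻) = 0.1782 mol) passes through both.
Fe²⁺ + 2e⁻ → Fe, so n(Fe) = 0.1782 / 2 = 0.08910 mol
m(Fe) = 0.08910 × 55.85 = 4.98 g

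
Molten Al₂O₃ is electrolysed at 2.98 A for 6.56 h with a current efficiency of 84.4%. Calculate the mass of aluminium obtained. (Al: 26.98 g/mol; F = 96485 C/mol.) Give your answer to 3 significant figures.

5.54 g

Q = 2.98 × 23616 = 70380 C
n(e⁻) = 70380 / 96485 = 0.7294 mol
Al³⁺ + 3e⁻ → Al, so theoretical m(Al) = 0.2431 × 26.98 = 6.559 g
Actual mass = 84.4% × 6.559 = 5.54 g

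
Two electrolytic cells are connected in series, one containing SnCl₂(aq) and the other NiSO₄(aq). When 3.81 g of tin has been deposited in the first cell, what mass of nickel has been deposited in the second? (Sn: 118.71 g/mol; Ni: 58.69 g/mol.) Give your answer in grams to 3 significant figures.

n(Sn) = 3.81 / 118.71 = 0.03210 mol
Sn²⁺ + 2e⁻ → Sn, so n(e⁻) = 2 × 0.03210 = 0.06420 mol
The cells are in series, so the same charge (and hence the same n(e⁻) = 0.06420 mol) passes through both.
Ni²⁺ + 2e⁻ → Ni, so n(Ni) = 0.06420 / 2 = 0.03210 mol
m(Ni) = 0.03210 × 58.69 = 1.88 g

1.88 g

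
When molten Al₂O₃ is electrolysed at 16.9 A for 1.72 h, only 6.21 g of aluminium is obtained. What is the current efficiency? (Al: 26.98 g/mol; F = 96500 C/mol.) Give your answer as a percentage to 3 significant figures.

Q = 16.9 × 6192 = 1.046×10^5 C
n(e⁻) = 1.046×10^5 / 96500 = 1.084 mol
Al³⁺ + 3e⁻ → Al, so theoretical n(Al) = 0.3613 mol → 9.748 g
Efficiency = 6.21 / 9.748 = 0.6371 = 63.7%

63.7%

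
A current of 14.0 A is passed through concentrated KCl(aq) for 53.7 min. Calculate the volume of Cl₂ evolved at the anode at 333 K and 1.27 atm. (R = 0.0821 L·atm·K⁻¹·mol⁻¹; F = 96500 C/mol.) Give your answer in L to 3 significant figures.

Q = It = 14.0 × 3222 = 45110 C
n(e⁻) = 45110 / 96500 = 0.4675 mol
2Cl⁻ → Cl₂ + 2e⁻, so n(Cl₂) = 0.4675 / 2 = 0.2338 mol
V = nRT/P = 0.2338 × 0.0821 × 333 / 1.27 = 5.033 L

5.03 L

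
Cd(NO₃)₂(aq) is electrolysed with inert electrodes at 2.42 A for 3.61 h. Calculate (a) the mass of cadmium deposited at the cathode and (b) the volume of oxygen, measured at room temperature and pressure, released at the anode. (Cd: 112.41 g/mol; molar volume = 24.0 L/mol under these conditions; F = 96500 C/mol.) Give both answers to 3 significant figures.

Q = 2.42 × 12996 = 31450 C; n(e⁻) = 31450 / 96500 = 0.3259 mol
Cathode: Cd²⁺ + 2e⁻ → Cd → n(Cd) = 0.3259/2 = 0.1630 mol → 18.3 g
Anode: 2H₂O → O₂ + 4H⁺ + 4e⁻ → n(O₂) = 0.3259/4 = 0.08148 mol → 1.96 L

18.3 g Cd; 1.96 L O₂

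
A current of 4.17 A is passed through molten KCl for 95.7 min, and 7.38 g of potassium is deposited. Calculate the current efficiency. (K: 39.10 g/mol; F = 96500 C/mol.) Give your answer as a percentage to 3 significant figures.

Q = 4.17 × 5742 = 23940 C
n(e⁻) = 23940 / 96500 = 0.2481 mol
K⁺ + e⁻ → K, so theoretical n(K) = 0.2481 mol → 9.701 g
Efficiency = 7.38 / 9.701 = 0.7607 = 76.1%

76.1%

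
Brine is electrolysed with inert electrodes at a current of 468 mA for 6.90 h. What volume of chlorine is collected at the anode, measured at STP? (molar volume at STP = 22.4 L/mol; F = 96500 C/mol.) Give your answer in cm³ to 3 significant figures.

1350 cm³

Charge passed = 0.468 × 24840 = 11630 C
n(e⁻) = 11630 / 96500 = 0.1205 mol
2Cl⁻ → Cl₂ + 2e⁻, so n(Cl₂) = 0.1205 / 2 = 0.06025 mol
V = 0.06025 × 22.4 = 1.350 L
= 1350 cm³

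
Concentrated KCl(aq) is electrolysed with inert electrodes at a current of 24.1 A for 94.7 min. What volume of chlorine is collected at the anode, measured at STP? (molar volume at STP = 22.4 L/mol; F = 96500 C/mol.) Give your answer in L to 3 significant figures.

15.9 L

Q = It = 24.1 × 5682 = 1.369×10^5 C
Moles of electrons = 1.369×10^5 / 96500 = 1.419 mol
2Cl⁻ → Cl₂ + 2e⁻, so n(Cl₂) = 1.419 / 2 = 0.7095 mol
V = 0.7095 × 22.4 = 15.89 L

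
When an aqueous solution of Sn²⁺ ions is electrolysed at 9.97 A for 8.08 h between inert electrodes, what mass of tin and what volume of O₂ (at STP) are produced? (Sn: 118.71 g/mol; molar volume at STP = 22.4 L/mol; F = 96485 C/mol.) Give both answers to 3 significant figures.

Q = 9.97 × 29088 = 2.900×10^5 C; n(e⁻) = 2.900×10^5 / 96485 = 3.006 mol
Cathode: Sn²⁺ + 2e⁻ → Sn → n(Sn) = 3.006/2 = 1.503 mol → 178 g
Anode: 2H₂O → O₂ + 4H⁺ + 4e⁻ → n(O₂) = 3.006/4 = 0.7515 mol → 16.8 L

178 g Sn; 16.8 L O₂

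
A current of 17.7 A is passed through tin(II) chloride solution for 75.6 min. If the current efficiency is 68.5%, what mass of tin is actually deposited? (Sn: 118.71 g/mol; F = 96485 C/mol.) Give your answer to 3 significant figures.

33.8 g

Q = 17.7 × 4536 = 80290 C
n(e⁻) = 80290 / 96485 = 0.8322 mol
Sn²⁺ + 2e⁻ → Sn, so theoretical m(Sn) = 0.4161 × 118.71 = 49.40 g
Actual mass = 68.5% × 49.40 = 33.8 g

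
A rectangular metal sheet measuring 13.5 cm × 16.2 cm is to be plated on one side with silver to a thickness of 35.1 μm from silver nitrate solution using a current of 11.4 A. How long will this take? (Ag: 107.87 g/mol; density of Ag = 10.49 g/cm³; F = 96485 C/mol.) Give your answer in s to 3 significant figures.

632 s

Plated area = 13.5 × 16.2 = 218.7 cm²
Volume = 218.7 × 35.1×10⁻⁴ cm = 0.7676 cm³
m(Ag) = 0.7676 × 10.49 = 8.052 g
n(Ag) = 8.052 / 107.87 = 0.07465 mol; n(e⁻) = 0.07465 mol
Q = 0.07465 × 96485 = 7203 C
t = 7203 / 11.4 = 631.8 s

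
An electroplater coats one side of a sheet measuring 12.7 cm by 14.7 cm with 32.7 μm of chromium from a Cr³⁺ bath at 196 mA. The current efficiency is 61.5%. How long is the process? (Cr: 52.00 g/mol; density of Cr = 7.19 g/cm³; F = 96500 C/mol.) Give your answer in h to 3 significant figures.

56.3 h

Plated area = 12.7 × 14.7 = 186.7 cm²
Volume = 186.7 × 32.7×10⁻⁴ cm = 0.6105 cm³
m(Cr) = 0.6105 × 7.19 = 4.389 g
n(Cr) = 4.389 / 52.00 = 0.08440 mol; n(e⁻) = 3 × 0.08440 = 0.2532 mol
Q = 0.2532 × 96500 / 0.615 = 39730 C
t = 39730 / 0.196 = 2.027×10^5 s = 56.3 h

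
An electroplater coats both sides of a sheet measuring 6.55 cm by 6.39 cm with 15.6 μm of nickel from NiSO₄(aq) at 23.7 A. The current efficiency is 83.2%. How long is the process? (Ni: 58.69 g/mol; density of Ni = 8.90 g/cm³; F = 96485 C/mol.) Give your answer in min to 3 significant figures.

Plated area = 2 × 6.55 × 6.39 = 83.71 cm²
Volume = 83.71 × 15.6×10⁻⁴ cm = 0.1306 cm³
m(Ni) = 0.1306 × 8.90 = 1.162 g
n(Ni) = 1.162 / 58.69 = 0.01980 mol; n(e⁻) = 2 × 0.01980 = 0.03960 mol
Q = 0.03960 × 96485 / 0.832 = 4592 C
t = 4592 / 23.7 = 193.8 s = 3.23 min

3.23 min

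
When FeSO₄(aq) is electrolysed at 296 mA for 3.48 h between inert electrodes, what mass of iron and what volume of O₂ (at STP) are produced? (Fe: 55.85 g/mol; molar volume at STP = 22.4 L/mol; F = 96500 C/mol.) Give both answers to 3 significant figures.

1.07 g Fe; 0.215 L O₂

Q = 0.296 × 12528 = 3708 C; n(e⁻) = 3708 / 96500 = 0.03842 mol
Cathode: Fe²⁺ + 2e⁻ → Fe → n(Fe) = 0.03842/2 = 0.01921 mol → 1.07 g
Anode: 2H₂O → O₂ + 4H⁺ + 4e⁻ → n(O₂) = 0.03842/4 = 0.009605 mol → 0.215 L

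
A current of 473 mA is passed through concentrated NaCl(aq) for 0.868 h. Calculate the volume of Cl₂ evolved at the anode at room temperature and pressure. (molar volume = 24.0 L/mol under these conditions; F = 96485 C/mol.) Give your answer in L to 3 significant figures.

0.184 L

Q = It = 0.473 × 3124.8 = 1478 C
n(e⁻) = 1478 / 96485 = 0.01532 mol
2Cl⁻ → Cl₂ + 2e⁻, so n(Cl₂) = 0.01532 / 2 = 0.007660 mol
V = 0.007660 × 24.0 = 0.1838 L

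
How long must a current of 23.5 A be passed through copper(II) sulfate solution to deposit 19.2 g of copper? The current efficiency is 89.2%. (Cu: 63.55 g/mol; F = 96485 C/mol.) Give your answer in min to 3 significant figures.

46.4 min

n(Cu) = 19.2 / 63.55 = 0.3021 mol
Cu²⁺ + 2e⁻ → Cu, so n(e⁻) = 2 × 0.3021 = 0.6042 mol
Q = 0.6042 × 96485 / 0.892 = 65350 C
t = Q / I = 65350 / 23.5 = 2781 s = 46.4 min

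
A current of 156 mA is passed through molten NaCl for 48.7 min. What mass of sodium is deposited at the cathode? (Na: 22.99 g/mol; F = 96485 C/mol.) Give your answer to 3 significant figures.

0.109 g

Charge passed = 0.156 × 2922 = 455.8 C
n(e⁻) = Q/F = 455.8/96485 = 0.004724 mol
Na⁺ + e⁻ → Na, so n(Na) = 0.004724 mol
m = 0.004724 × 22.99 = 0.109 g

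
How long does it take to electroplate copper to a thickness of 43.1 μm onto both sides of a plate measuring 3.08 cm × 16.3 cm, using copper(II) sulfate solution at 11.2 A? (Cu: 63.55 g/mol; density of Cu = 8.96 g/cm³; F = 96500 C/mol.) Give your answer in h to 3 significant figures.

Plated area = 2 × 3.08 × 16.3 = 100.4 cm²
Volume = 100.4 × 43.1×10⁻⁴ cm = 0.4327 cm³
m(Cu) = 0.4327 × 8.96 = 3.877 g
n(Cu) = 3.877 / 63.55 = 0.06101 mol; n(e⁻) = 2 × 0.06101 = 0.1220 mol
Q = 0.1220 × 96500 = 11770 C
t = 11770 / 11.2 = 1051 s = 0.292 h

0.292 h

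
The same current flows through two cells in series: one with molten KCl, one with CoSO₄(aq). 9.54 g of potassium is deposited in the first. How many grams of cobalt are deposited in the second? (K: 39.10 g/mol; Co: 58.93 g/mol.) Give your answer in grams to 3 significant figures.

n(K) = 9.54 / 39.10 = 0.2440 mol
K⁺ + e⁻ → K, so n(e⁻) = 0.2440 mol
Since the cells are in series, n(e⁻) in the Co cell is also 0.2440 mol.
Co²⁺ + 2e⁻ → Co, so n(Co) = 0.2440 / 2 = 0.1220 mol
m(Co) = 0.1220 × 58.93 = 7.19 g

7.19 g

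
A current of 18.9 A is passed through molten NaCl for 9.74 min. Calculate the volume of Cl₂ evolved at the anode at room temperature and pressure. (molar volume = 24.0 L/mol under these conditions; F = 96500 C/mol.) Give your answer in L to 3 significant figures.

1.37 L

Q = It = 18.9 × 584.4 = 11050 C
n(e⁻) = Q/F = 11050/96500 = 0.1145 mol
2Cl⁻ → Cl₂ + 2e⁻, so n(Cl₂) = 0.1145 / 2 = 0.05725 mol
V = 0.05725 × 24.0 = 1.374 L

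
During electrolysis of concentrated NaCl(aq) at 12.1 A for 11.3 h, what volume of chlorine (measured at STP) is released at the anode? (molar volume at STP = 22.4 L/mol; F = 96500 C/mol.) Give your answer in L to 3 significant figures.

57.1 L

Q = 12.1 A × 40680 s = 4.922×10^5 C
n(e⁻) = Q/F = 4.922×10^5/96500 = 5.101 mol
2Cl⁻ → Cl₂ + 2e⁻, so n(Cl₂) = 5.101 / 2 = 2.551 mol
V = 2.551 × 22.4 = 57.14 L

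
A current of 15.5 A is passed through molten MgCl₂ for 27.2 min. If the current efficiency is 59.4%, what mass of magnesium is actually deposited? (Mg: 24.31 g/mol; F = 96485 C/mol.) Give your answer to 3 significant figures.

1.89 g

Q = 15.5 × 1632 = 25300 C
n(e⁻) = 25300 / 96485 = 0.2622 mol
Mg²⁺ + 2e⁻ → Mg, so theoretical m(Mg) = 0.1311 × 24.31 = 3.187 g
Actual mass = 59.4% × 3.187 = 1.89 g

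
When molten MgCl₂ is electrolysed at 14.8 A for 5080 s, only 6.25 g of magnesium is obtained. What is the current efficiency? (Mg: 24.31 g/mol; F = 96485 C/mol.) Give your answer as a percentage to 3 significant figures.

Q = 14.8 × 5080 = 75180 C
n(e⁻) = 75180 / 96485 = 0.7792 mol
Mg²⁺ + 2e⁻ → Mg, so theoretical n(Mg) = 0.3896 mol → 9.471 g
Efficiency = 6.25 / 9.471 = 0.6599 = 66.0%

66.0%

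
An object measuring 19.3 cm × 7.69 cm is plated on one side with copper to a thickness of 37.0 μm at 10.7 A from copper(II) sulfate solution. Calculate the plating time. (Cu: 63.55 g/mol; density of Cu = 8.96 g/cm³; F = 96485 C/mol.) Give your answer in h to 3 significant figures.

Plated area = 19.3 × 7.69 = 148.4 cm²
Volume = 148.4 × 37.0×10⁻⁴ cm = 0.5491 cm³
m(Cu) = 0.5491 × 8.96 = 4.920 g
n(Cu) = 4.920 / 63.55 = 0.07742 mol; n(e⁻) = 2 × 0.07742 = 0.1548 mol
Q = 0.1548 × 96485 = 14940 C
t = 14940 / 10.7 = 1396 s = 0.388 h

0.388 h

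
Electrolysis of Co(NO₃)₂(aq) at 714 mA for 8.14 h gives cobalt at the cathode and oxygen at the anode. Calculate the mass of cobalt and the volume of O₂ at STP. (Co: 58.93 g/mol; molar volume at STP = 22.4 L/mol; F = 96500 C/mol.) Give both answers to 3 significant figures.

6.39 g Co; 1.21 L O₂

Q = 0.714 × 29304 = 20920 C; n(e⁻) = 20920 / 96500 = 0.2168 mol
Cathode: Co²⁺ + 2e⁻ → Co → n(Co) = 0.2168/2 = 0.1084 mol → 6.39 g
Anode: 2H₂O → O₂ + 4H⁺ + 4e⁻ → n(O₂) = 0.2168/4 = 0.05420 mol → 1.21 L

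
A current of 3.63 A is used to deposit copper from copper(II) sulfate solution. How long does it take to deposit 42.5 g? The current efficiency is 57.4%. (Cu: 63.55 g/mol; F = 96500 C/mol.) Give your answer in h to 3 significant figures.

n(Cu) = 42.5 / 63.55 = 0.6688 mol
Cu²⁺ + 2e⁻ → Cu, so n(e⁻) = 2 × 0.6688 = 1.338 mol
Q = 1.338 × 96500 / 0.574 = 2.249×10^5 C
t = Q / I = 2.249×10^5 / 3.63 = 61960 s = 17.2 h

17.2 h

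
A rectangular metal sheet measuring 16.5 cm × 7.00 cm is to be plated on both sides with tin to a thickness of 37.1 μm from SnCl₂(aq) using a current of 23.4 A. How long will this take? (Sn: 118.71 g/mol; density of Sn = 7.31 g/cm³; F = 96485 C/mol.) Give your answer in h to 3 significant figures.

0.121 h

Plated area = 2 × 16.5 × 7.00 = 231.0 cm²
Volume = 231.0 × 37.1×10⁻⁴ cm = 0.8570 cm³
m(Sn) = 0.8570 × 7.31 = 6.265 g
n(Sn) = 6.265 / 118.71 = 0.05278 mol; n(e⁻) = 2 × 0.05278 = 0.1056 mol
Q = 0.1056 × 96485 = 10190 C
t = 10190 / 23.4 = 435.5 s = 0.121 h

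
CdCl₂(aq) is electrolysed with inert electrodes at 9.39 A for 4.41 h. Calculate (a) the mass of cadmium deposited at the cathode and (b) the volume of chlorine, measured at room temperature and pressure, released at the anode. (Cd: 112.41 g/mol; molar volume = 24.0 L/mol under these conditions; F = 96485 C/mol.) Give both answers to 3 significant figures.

Q = 9.39 × 15876 = 1.491×10^5 C; n(e⁻) = 1.491×10^5 / 96485 = 1.545 mol
Cathode: Cd²⁺ + 2e⁻ → Cd → n(Cd) = 1.545/2 = 0.7725 mol → 86.8 g
Anode: 2Cl⁻ → Cl₂ + 2e⁻ → n(Cl₂) = 1.545/2 = 0.7725 mol → 18.5 L

86.8 g Cd; 18.5 L Cl₂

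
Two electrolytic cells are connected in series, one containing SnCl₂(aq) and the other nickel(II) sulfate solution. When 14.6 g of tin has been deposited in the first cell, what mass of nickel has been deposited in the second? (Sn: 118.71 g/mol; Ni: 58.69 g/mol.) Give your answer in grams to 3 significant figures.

n(Sn) = 14.6 / 118.71 = 0.1230 mol
Sn²⁺ + 2e⁻ → Sn, so n(e⁻) = 2 × 0.1230 = 0.2460 mol
Same current for the same time ⇒ same n(e⁻) = 0.2460 mol in both cells.
Ni²⁺ + 2e⁻ → Ni, so n(Ni) = 0.2460 / 2 = 0.1230 mol
m(Ni) = 0.1230 × 58.69 = 7.22 g

7.22 g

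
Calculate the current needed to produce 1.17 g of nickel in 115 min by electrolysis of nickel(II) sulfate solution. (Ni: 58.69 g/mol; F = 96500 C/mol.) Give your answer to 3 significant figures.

n(Ni) = 1.17 / 58.69 = 0.01994 mol
Ni²⁺ + 2e⁻ → Ni, so n(e⁻) = 2 × 0.01994 = 0.03988 mol
Q = 0.03988 × 96500 = 3848 C
I = Q / t = 3848 / 6900 s = 0.558 A

0.558 A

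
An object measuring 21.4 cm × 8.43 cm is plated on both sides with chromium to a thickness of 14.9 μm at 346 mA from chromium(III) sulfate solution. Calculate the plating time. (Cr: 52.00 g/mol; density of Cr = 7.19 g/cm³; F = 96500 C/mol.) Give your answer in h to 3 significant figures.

17.3 h

Plated area = 2 × 21.4 × 8.43 = 360.8 cm²
Volume = 360.8 × 14.9×10⁻⁴ cm = 0.5376 cm³
m(Cr) = 0.5376 × 7.19 = 3.865 g
n(Cr) = 3.865 / 52.00 = 0.07433 mol; n(e⁻) = 3 × 0.07433 = 0.2230 mol
Q = 0.2230 × 96500 = 21520 C
t = 21520 / 0.346 = 62200 s = 17.3 h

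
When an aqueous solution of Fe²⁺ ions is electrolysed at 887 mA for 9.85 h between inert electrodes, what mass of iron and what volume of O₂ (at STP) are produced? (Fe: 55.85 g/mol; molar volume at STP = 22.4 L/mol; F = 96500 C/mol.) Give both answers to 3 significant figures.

9.10 g Fe; 1.83 L O₂

Q = 0.887 × 35460 = 31450 C; n(e⁻) = 31450 / 96500 = 0.3259 mol
Cathode: Fe²⁺ + 2e⁻ → Fe → n(Fe) = 0.3259/2 = 0.1630 mol → 9.10 g
Anode: 2H₂O → O₂ + 4H⁺ + 4e⁻ → n(O₂) = 0.3259/4 = 0.08148 mol → 1.83 L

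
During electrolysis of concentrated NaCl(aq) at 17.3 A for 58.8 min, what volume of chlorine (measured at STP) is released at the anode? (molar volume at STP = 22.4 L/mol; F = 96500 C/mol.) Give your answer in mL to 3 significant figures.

Q = It = 17.3 × 3528 = 61030 C
n(e⁻) = Q/F = 61030/96500 = 0.6324 mol
2Cl⁻ → Cl₂ + 2e⁻, so n(Cl₂) = 0.6324 / 2 = 0.3162 mol
V = 0.3162 × 22.4 = 7.083 L
= 7080 mL

7080 mL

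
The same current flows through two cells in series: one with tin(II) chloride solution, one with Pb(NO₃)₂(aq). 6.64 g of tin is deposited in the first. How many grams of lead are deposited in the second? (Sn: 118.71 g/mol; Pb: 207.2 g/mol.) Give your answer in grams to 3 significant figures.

n(Sn) = 6.64 / 118.71 = 0.05593 mol
Sn²⁺ + 2e⁻ → Sn, so n(e⁻) = 2 × 0.05593 = 0.1119 mol
The cells are in series, so the same charge (and hence the same n(e⁻) = 0.1119 mol) passes through both.
Pb²⁺ + 2e⁻ → Pb, so n(Pb) = 0.1119 / 2 = 0.05595 mol
m(Pb) = 0.05595 × 207.2 = 11.6 g

11.6 g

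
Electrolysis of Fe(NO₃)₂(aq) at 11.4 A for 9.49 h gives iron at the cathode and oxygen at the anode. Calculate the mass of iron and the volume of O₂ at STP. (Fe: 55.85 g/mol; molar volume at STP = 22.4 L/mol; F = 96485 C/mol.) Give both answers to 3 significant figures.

113 g Fe; 22.6 L O₂

Q = 11.4 × 34164 = 3.895×10^5 C; n(e⁻) = 3.895×10^5 / 96485 = 4.037 mol
Cathode: Fe²⁺ + 2e⁻ → Fe → n(Fe) = 4.037/2 = 2.019 mol → 113 g
Anode: 2H₂O → O₂ + 4H⁺ + 4e⁻ → n(O₂) = 4.037/4 = 1.009 mol → 22.6 L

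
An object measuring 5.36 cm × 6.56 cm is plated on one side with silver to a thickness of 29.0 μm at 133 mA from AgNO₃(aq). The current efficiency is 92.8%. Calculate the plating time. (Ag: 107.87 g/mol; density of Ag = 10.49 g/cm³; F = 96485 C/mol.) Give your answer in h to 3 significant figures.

2.15 h

Plated area = 5.36 × 6.56 = 35.16 cm²
Volume = 35.16 × 29.0×10⁻⁴ cm = 0.1020 cm³
m(Ag) = 0.1020 × 10.49 = 1.070 g
n(Ag) = 1.070 / 107.87 = 0.009919 mol; n(e⁻) = 0.009919 mol
Q = 0.009919 × 96485 / 0.928 = 1031 C
t = 1031 / 0.133 = 7752 s = 2.15 h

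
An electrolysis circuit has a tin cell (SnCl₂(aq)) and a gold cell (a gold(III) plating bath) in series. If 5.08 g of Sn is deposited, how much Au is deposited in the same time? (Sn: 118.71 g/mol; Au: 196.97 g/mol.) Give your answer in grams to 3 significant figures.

n(Sn) = 5.08 / 118.71 = 0.04279 mol
Sn²⁺ + 2e⁻ → Sn, so n(e⁻) = 2 × 0.04279 = 0.08558 mol
Since the cells are in series, n(e⁻) in the Au cell is also 0.08558 mol.
Au³⁺ + 3e⁻ → Au, so n(Au) = 0.08558 / 3 = 0.02853 mol
m(Au) = 0.02853 × 196.97 = 5.62 g

5.62 g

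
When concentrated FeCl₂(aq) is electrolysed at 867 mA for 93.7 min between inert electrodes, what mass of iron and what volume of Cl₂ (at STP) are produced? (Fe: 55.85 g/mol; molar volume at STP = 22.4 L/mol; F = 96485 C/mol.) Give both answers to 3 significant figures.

1.41 g Fe; 0.566 L Cl₂

Q = 0.867 × 5622 = 4874 C; n(e⁻) = 4874 / 96485 = 0.05052 mol
Cathode: Fe²⁺ + 2e⁻ → Fe → n(Fe) = 0.05052/2 = 0.02526 mol → 1.41 g
Anode: 2Cl⁻ → Cl₂ + 2e⁻ → n(Cl₂) = 0.05052/2 = 0.02526 mol → 0.566 L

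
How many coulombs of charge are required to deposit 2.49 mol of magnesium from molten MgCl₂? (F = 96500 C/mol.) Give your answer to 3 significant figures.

Mg²⁺ + 2e⁻ → Mg, so n(e⁻) = 2 × 2.49 = 4.980 mol
Q = 4.980 × 96500 = 4.806×10^5 C

4.81×10^5 C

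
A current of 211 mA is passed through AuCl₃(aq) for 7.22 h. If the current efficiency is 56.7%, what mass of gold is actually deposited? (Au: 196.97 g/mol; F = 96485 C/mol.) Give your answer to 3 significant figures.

2.12 g

Q = 0.211 × 25992 = 5484 C
n(e⁻) = 5484 / 96485 = 0.05684 mol
Au³⁺ + 3e⁻ → Au, so theoretical m(Au) = 0.01895 × 196.97 = 3.733 g
Actual mass = 56.7% × 3.733 = 2.12 g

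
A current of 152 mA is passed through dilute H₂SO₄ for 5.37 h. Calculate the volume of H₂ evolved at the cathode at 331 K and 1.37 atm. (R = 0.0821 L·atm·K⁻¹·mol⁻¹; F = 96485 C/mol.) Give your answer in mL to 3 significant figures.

302 mL

Q = 0.152 A × 19332 s = 2938 C
n(e⁻) = Q/F = 2938/96485 = 0.03045 mol
2H⁺ + 2e⁻ → H₂, so n(H₂) = 0.03045 / 2 = 0.01523 mol
V = nRT/P = 0.01523 × 0.0821 × 331 / 1.37 = 0.3021 L
= 302 mL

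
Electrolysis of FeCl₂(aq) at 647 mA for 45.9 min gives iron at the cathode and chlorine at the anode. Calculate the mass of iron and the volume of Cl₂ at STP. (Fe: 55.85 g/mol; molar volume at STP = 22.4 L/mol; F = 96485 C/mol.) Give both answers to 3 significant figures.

0.516 g Fe; 0.207 L Cl₂

Q = 0.647 × 2754 = 1782 C; n(e⁻) = 1782 / 96485 = 0.01847 mol
Cathode: Fe²⁺ + 2e⁻ → Fe → n(Fe) = 0.01847/2 = 0.009235 mol → 0.516 g
Anode: 2Cl⁻ → Cl₂ + 2e⁻ → n(Cl₂) = 0.01847/2 = 0.009235 mol → 0.207 L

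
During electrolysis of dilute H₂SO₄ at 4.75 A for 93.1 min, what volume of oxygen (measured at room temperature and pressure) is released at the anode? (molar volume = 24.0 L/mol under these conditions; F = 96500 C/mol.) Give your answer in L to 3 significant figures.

Q = 4.75 A × 5586 s = 26530 C
n(e⁻) = 26530 / 96500 = 0.2749 mol
2H₂O → O₂ + 4H⁺ + 4e⁻, so n(O₂) = 0.2749 / 4 = 0.06873 mol
V = 0.06873 × 24.0 = 1.650 L

1.65 L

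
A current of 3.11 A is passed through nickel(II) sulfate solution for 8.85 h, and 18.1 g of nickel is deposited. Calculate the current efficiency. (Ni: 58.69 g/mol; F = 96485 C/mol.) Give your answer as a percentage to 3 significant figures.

60.1%

Q = 3.11 × 31860 = 99080 C
n(e⁻) = 99080 / 96485 = 1.027 mol
Ni²⁺ + 2e⁻ → Ni, so theoretical n(Ni) = 0.5135 mol → 30.14 g
Efficiency = 18.1 / 30.14 = 0.6005 = 60.1%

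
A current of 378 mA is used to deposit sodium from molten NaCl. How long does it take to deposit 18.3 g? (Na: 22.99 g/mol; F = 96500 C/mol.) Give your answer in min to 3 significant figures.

3390 min

n(Na) = 18.3 / 22.99 = 0.7960 mol
Na⁺ + e⁻ → Na, so n(e⁻) = 0.7960 mol
Q = 0.7960 × 96500 = 76810 C
t = Q / I = 76810 / 0.378 = 2.032×10^5 s = 3390 min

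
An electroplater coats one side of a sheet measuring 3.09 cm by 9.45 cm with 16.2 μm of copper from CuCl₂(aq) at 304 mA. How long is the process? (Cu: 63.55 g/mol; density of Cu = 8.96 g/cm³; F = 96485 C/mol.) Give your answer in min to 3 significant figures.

70.6 min

Plated area = 3.09 × 9.45 = 29.20 cm²
Volume = 29.20 × 16.2×10⁻⁴ cm = 0.04730 cm³
m(Cu) = 0.04730 × 8.96 = 0.4238 g
n(Cu) = 0.4238 / 63.55 = 0.006669 mol; n(e⁻) = 2 × 0.006669 = 0.01334 mol
Q = 0.01334 × 96485 = 1287 C
t = 1287 / 0.304 = 4234 s = 70.6 min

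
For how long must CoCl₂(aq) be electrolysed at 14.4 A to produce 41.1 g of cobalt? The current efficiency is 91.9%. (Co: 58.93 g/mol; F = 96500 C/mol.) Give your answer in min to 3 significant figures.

n(Co) = 41.1 / 58.93 = 0.6974 mol
Co²⁺ + 2e⁻ → Co, so n(e⁻) = 2 × 0.6974 = 1.395 mol
Q = 1.395 × 96500 / 0.919 = 1.465×10^5 C
t = Q / I = 1.465×10^5 / 14.4 = 10170 s = 170 min

170 min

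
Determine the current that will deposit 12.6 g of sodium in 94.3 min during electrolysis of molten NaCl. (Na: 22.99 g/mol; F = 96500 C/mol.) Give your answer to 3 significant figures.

n(Na) = 12.6 / 22.99 = 0.5481 mol
Na⁺ + e⁻ → Na, so n(e⁻) = 0.5481 mol
Q = 0.5481 × 96500 = 52890 C
I = Q / t = 52890 / 5658 s = 9.35 A

9.35 A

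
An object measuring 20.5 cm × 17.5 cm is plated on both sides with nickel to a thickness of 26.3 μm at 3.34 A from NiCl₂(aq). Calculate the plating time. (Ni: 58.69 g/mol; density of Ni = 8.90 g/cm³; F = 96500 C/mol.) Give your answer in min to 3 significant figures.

Plated area = 2 × 20.5 × 17.5 = 717.5 cm²
Volume = 717.5 × 26.3×10⁻⁴ cm = 1.887 cm³
m(Ni) = 1.887 × 8.90 = 16.79 g
n(Ni) = 16.79 / 58.69 = 0.2861 mol; n(e⁻) = 2 × 0.2861 = 0.5722 mol
Q = 0.5722 × 96500 = 55220 C
t = 55220 / 3.34 = 16530 s = 276 min

276 min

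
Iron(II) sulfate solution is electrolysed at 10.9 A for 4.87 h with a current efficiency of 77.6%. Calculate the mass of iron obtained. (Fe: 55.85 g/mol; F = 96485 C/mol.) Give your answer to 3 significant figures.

Q = 10.9 × 17532 = 1.911×10^5 C
n(e⁻) = 1.911×10^5 / 96485 = 1.981 mol
Fe²⁺ + 2e⁻ → Fe, so theoretical m(Fe) = 0.9905 × 55.85 = 55.32 g
Actual mass = 77.6% × 55.32 = 42.9 g

42.9 g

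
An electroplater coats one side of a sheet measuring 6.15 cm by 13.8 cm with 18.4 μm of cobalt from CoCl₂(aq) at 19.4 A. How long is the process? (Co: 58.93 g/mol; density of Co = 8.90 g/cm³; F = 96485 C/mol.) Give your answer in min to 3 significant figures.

Plated area = 6.15 × 13.8 = 84.87 cm²
Volume = 84.87 × 18.4×10⁻⁴ cm = 0.1562 cm³
m(Co) = 0.1562 × 8.90 = 1.390 g
n(Co) = 1.390 / 58.93 = 0.02359 mol; n(e⁻) = 2 × 0.02359 = 0.04718 mol
Q = 0.04718 × 96485 = 4552 C
t = 4552 / 19.4 = 234.6 s = 3.91 min

3.91 min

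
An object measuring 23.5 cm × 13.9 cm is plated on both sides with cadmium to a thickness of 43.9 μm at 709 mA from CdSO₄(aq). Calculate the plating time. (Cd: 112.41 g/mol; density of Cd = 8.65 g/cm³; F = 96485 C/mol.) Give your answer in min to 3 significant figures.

1000 min

Plated area = 2 × 23.5 × 13.9 = 653.3 cm²
Volume = 653.3 × 43.9×10⁻⁴ cm = 2.868 cm³
m(Cd) = 2.868 × 8.65 = 24.81 g
n(Cd) = 24.81 / 112.41 = 0.2207 mol; n(e⁻) = 2 × 0.2207 = 0.4414 mol
Q = 0.4414 × 96485 = 42590 C
t = 42590 / 0.709 = 60070 s = 1000 min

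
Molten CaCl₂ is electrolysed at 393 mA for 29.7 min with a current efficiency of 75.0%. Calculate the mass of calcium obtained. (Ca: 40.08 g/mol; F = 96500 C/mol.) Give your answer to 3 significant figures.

0.109 g

Q = 0.393 × 1782 = 700.3 C
n(e⁻) = 700.3 / 96500 = 0.007257 mol
Ca²⁺ + 2e⁻ → Ca, so theoretical m(Ca) = 0.003629 × 40.08 = 0.1455 g
Actual mass = 75.0% × 0.1455 = 0.109 g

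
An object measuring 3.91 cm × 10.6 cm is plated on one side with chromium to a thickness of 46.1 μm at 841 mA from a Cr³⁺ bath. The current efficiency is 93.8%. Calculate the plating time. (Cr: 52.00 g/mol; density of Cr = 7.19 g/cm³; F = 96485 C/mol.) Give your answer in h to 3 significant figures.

2.69 h

Plated area = 3.91 × 10.6 = 41.45 cm²
Volume = 41.45 × 46.1×10⁻⁴ cm = 0.1911 cm³
m(Cr) = 0.1911 × 7.19 = 1.374 g
n(Cr) = 1.374 / 52.00 = 0.02642 mol; n(e⁻) = 3 × 0.02642 = 0.07926 mol
Q = 0.07926 × 96485 / 0.938 = 8153 C
t = 8153 / 0.841 = 9694 s = 2.69 h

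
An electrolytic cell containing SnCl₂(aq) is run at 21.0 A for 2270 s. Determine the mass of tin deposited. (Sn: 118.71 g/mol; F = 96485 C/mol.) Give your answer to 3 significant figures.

Q = 21.0 A × 2270 s = 47670 C
n(e⁻) = Q/F = 47670/96485 = 0.4941 mol
Sn²⁺ + 2e⁻ → Sn, so n(Sn) = 0.4941 / 2 = 0.2471 mol
m = 0.2471 × 118.71 = 29.3 g

29.3 g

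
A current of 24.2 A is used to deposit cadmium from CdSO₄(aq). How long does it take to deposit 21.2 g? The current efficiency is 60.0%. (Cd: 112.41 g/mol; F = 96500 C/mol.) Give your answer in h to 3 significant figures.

n(Cd) = 21.2 / 112.41 = 0.1886 mol
Cd²⁺ + 2e⁻ → Cd, so n(e⁻) = 2 × 0.1886 = 0.3772 mol
Q = 0.3772 × 96500 / 0.600 = 60670 C
t = Q / I = 60670 / 24.2 = 2507 s = 0.696 h

0.696 h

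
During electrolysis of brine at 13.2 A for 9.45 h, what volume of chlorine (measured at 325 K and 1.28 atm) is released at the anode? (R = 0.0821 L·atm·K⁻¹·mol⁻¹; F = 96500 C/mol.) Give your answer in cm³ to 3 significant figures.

Q = It = 13.2 × 34020 = 4.491×10^5 C
n(e⁻) = 4.491×10^5 / 96500 = 4.654 mol
2Cl⁻ → Cl₂ + 2e⁻, so n(Cl₂) = 4.654 / 2 = 2.327 mol
V = nRT/P = 2.327 × 0.0821 × 325 / 1.28 = 48.51 L
= 48500 cm³

48500 cm³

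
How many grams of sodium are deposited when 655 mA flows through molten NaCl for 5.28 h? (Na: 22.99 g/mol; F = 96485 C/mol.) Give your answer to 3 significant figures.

2.97 g

Q = It = 0.655 × 19008 = 12450 C
n(e⁻) = Q/F = 12450/96485 = 0.1290 mol
Na⁺ + e⁻ → Na, so n(Na) = 0.1290 mol
m = 0.1290 × 22.99 = 2.97 g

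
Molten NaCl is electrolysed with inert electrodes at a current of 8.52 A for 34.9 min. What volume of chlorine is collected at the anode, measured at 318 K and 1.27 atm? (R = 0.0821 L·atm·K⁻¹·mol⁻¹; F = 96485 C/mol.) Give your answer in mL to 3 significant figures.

1900 mL

Q = 8.52 A × 2094 s = 17840 C
Moles of electrons = 17840 / 96485 = 0.1849 mol
2Cl⁻ → Cl₂ + 2e⁻, so n(Cl₂) = 0.1849 / 2 = 0.09245 mol
V = nRT/P = 0.09245 × 0.0821 × 318 / 1.27 = 1.901 L
= 1900 mL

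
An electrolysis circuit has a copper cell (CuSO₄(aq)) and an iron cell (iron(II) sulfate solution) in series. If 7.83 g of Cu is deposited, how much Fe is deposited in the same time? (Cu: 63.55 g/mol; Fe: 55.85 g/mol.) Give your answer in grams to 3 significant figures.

n(Cu) = 7.83 / 63.55 = 0.1232 mol
Cu²⁺ + 2e⁻ → Cu, so n(e⁻) = 2 × 0.1232 = 0.2464 mol
Since the cells are in series, n(e⁻) in the Fe cell is also 0.2464 mol.
Fe²⁺ + 2e⁻ → Fe, so n(Fe) = 0.2464 / 2 = 0.1232 mol
m(Fe) = 0.1232 × 55.85 = 6.88 g

6.88 g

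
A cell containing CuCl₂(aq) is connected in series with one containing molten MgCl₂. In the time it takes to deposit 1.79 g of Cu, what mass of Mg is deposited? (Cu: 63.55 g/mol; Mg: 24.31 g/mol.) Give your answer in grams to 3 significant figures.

0.685 g

n(Cu) = 1.79 / 63.55 = 0.02817 mol
Cu²⁺ + 2e⁻ → Cu, so n(e⁻) = 2 × 0.02817 = 0.05634 mol
Same current for the same time ⇒ same n(e⁻) = 0.05634 mol in both cells.
Mg²⁺ + 2e⁻ → Mg, so n(Mg) = 0.05634 / 2 = 0.02817 mol
m(Mg) = 0.02817 × 24.31 = 0.685 g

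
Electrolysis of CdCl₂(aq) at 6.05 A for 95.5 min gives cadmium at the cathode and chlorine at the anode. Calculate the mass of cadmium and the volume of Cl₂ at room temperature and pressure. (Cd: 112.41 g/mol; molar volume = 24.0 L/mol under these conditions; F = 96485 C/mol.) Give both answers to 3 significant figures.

20.2 g Cd; 4.31 L Cl₂

Q = 6.05 × 5730 = 34670 C; n(e⁻) = 34670 / 96485 = 0.3593 mol
Cathode: Cd²⁺ + 2e⁻ → Cd → n(Cd) = 0.3593/2 = 0.1797 mol → 20.2 g
Anode: 2Cl⁻ → Cl₂ + 2e⁻ → n(Cl₂) = 0.3593/2 = 0.1797 mol → 4.31 L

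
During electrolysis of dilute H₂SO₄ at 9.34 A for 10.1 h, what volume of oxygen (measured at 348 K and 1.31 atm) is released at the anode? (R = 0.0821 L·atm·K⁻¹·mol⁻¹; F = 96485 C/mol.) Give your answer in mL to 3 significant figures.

19200 mL

Q = 9.34 A × 36360 s = 3.396×10^5 C
Moles of electrons = 3.396×10^5 / 96485 = 3.520 mol
2H₂O → O₂ + 4H⁺ + 4e⁻, so n(O₂) = 3.520 / 4 = 0.8800 mol
V = nRT/P = 0.8800 × 0.0821 × 348 / 1.31 = 19.19 L
= 19200 mL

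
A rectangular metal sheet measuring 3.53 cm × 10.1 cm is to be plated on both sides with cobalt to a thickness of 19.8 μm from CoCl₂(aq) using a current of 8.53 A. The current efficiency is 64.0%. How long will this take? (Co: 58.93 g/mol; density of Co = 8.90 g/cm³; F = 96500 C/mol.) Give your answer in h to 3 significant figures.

0.209 h

Plated area = 2 × 3.53 × 10.1 = 71.31 cm²
Volume = 71.31 × 19.8×10⁻⁴ cm = 0.1412 cm³
m(Co) = 0.1412 × 8.90 = 1.257 g
n(Co) = 1.257 / 58.93 = 0.02133 mol; n(e⁻) = 2 × 0.02133 = 0.04266 mol
Q = 0.04266 × 96500 / 0.640 = 6432 C
t = 6432 / 8.53 = 754.0 s = 0.209 h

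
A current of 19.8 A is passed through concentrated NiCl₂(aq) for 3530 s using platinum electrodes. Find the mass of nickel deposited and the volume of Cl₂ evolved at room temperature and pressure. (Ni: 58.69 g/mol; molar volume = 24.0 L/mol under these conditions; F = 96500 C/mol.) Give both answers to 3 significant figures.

21.3 g Ni; 8.69 L Cl₂

Q = 19.8 × 3530 = 69890 C; n(e⁻) = 69890 / 96500 = 0.7242 mol
Cathode: Ni²⁺ + 2e⁻ → Ni → n(Ni) = 0.7242/2 = 0.3621 mol → 21.3 g
Anode: 2Cl⁻ → Cl₂ + 2e⁻ → n(Cl₂) = 0.7242/2 = 0.3621 mol → 8.69 L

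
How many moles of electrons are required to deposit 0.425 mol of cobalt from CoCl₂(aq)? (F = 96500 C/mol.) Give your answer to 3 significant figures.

0.850 mol

Co²⁺ + 2e⁻ → Co, so n(e⁻) = 2 × 0.425 = 0.8500 mol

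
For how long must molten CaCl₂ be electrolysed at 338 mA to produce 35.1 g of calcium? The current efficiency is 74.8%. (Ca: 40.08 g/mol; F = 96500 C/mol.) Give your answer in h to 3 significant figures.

186 h

n(Ca) = 35.1 / 40.08 = 0.8757 mol
Ca²⁺ + 2e⁻ → Ca, so n(e⁻) = 2 × 0.8757 = 1.751 mol
Q = 1.751 × 96500 / 0.748 = 2.259×10^5 C
t = Q / I = 2.259×10^5 / 0.338 = 6.683×10^5 s = 186 h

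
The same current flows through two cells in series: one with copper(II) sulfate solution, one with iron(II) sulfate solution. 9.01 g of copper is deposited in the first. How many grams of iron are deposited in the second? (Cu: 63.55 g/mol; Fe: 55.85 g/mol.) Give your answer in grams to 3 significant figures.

n(Cu) = 9.01 / 63.55 = 0.1418 mol
Cu²⁺ + 2e⁻ → Cu, so n(e⁻) = 2 × 0.1418 = 0.2836 mol
The cells are in series, so the same charge (and hence the same n(e⁻) = 0.2836 mol) passes through both.
Fe²⁺ + 2e⁻ → Fe, so n(Fe) = 0.2836 / 2 = 0.1418 mol
m(Fe) = 0.1418 × 55.85 = 7.92 g

7.92 g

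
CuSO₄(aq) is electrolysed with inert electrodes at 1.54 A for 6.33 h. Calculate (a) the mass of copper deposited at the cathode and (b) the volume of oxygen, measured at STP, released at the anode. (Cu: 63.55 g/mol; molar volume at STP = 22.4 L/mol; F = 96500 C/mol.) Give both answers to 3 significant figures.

Q = 1.54 × 22788 = 35090 C; n(e⁻) = 35090 / 96500 = 0.3636 mol
Cathode: Cu²⁺ + 2e⁻ → Cu → n(Cu) = 0.3636/2 = 0.1818 mol → 11.6 g
Anode: 2H₂O → O₂ + 4H⁺ + 4e⁻ → n(O₂) = 0.3636/4 = 0.09090 mol → 2.04 L

11.6 g Cu; 2.04 L O₂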